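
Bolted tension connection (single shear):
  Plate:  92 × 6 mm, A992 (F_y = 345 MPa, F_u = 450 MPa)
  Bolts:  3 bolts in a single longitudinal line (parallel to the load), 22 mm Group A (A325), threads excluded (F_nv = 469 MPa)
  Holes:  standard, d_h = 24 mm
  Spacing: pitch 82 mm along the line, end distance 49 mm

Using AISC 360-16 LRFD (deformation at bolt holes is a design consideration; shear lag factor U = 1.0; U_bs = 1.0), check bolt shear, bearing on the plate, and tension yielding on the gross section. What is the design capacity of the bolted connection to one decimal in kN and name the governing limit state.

Bolt shear: A_b = π(22)²/4 = 380.13 mm². φR_n = 0.75 × 469 × 380.13 × 3 × 1 = 401.1 kN.
Bearing (6 mm plate, F_u = 450 MPa): end bolts L_c = 49 − 24/2 = 37, R_n = min(1.2×37×6×450, 2.4×22×6×450) = 119.88 kN/bolt; interior L_c = 82 − 24 = 58, R_n = 142.56 kN/bolt. φR_n = 0.75 × (1×119.88 + 2×142.56) = 303.8 kN.
Tension yield (gross): A_g = 92×6 = 552 mm². φR_n = 0.90 × 345 × 552 = 171.4 kN.
Governing: min(401.1, 303.8, 171.4) = 171.4 kN → gross-section yield.

171.4 kN (gross-section yield governs)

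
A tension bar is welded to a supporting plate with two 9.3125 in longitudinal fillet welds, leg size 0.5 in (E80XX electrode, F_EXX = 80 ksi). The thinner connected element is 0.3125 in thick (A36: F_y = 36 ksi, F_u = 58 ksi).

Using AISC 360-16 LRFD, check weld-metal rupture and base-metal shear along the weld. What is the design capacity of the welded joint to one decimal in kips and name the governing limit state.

Weld metal: throat = 0.707×0.5 = 0.3535 in, L = 2×9.3125 = 18.625 in. φR_n = 0.75 × 0.6 × 80 × 0.3535 × 18.625 = 237.0 kips.
Base metal shear (0.3125 in plate): yield φR_n = 1.0×0.6×36×0.3125×18.625 = 125.7 kips; rupture φR_n = 0.75×0.6×58×0.3125×18.625 = 151.9 kips; take 125.7 kips (yield).
Governing: min(237.0, 125.7) = 125.7 kips → base-metal shear.

125.7 kips (base-metal shear governs)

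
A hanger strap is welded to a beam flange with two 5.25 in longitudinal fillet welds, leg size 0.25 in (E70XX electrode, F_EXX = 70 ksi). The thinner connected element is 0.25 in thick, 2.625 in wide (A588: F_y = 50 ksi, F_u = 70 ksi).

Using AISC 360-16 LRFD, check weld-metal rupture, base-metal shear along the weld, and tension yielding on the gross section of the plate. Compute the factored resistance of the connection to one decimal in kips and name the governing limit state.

29.5 kips (gross-section yield governs)

Weld metal: throat = 0.707×0.25 = 0.17675 in, L = 2×5.25 = 10.5 in. φR_n = 0.75 × 0.6 × 70 × 0.17675 × 10.5 = 58.5 kips.
Base metal shear (0.25 in plate): yield φR_n = 1.0×0.6×50×0.25×10.5 = 78.8 kips; rupture φR_n = 0.75×0.6×70×0.25×10.5 = 82.7 kips; take 78.8 kips (yield).
Tension yield (gross): A_g = 2.625×0.25 = 0.65625 in². φR_n = 0.90 × 50 × 0.65625 = 29.5 kips.
Governing: min(58.5, 78.8, 29.5) = 29.5 kips → gross-section yield.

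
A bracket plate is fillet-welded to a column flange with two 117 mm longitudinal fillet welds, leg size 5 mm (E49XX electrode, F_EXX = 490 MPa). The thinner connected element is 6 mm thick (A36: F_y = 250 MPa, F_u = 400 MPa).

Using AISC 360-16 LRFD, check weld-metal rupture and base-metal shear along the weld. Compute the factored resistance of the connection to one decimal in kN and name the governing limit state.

Weld metal: throat = 0.707×5 = 3.535 mm, L = 2×117 = 234 mm. φR_n = 0.75 × 0.6 × 490 × 3.535 × 234 = 182.4 kN.
Base metal shear (6 mm plate): yield φR_n = 1.0×0.6×250×6×234 = 210.6 kN; rupture φR_n = 0.75×0.6×400×6×234 = 252.7 kN; take 210.6 kN (yield).
Governing: min(182.4, 210.6) = 182.4 kN → weld metal.

182.4 kN (weld metal governs)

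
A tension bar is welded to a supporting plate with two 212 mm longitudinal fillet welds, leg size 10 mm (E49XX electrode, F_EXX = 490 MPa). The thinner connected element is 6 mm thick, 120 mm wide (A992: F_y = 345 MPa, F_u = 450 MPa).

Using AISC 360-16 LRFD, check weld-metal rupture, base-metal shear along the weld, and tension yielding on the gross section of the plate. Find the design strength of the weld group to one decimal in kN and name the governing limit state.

Weld metal: throat = 0.707×10 = 7.07 mm, L = 2×212 = 424 mm. φR_n = 0.75 × 0.6 × 490 × 7.07 × 424 = 661.0 kN.
Base metal shear (6 mm plate): yield φR_n = 1.0×0.6×345×6×424 = 526.6 kN; rupture φR_n = 0.75×0.6×450×6×424 = 515.2 kN; take 515.2 kN (rupture).
Tension yield (gross): A_g = 120×6 = 720 mm². φR_n = 0.90 × 345 × 720 = 223.6 kN.
Governing: min(661.0, 515.2, 223.6) = 223.6 kN → gross-section yield.

223.6 kN (gross-section yield governs)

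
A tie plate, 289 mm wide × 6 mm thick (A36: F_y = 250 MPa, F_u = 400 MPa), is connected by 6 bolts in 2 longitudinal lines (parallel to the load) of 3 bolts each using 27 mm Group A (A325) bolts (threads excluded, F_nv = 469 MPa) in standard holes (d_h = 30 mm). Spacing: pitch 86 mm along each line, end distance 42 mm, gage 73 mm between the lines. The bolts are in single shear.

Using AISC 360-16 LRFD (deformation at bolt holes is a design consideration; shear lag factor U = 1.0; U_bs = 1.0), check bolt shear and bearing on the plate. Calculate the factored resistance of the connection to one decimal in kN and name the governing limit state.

583.2 kN (bearing governs)

Bolt shear: A_b = π(27)²/4 = 572.56 mm². φR_n = 0.75 × 469 × 572.56 × 6 × 1 = 1208.4 kN.
Bearing (6 mm plate, F_u = 400 MPa): end bolts L_c = 42 − 30/2 = 27, R_n = min(1.2×27×6×400, 2.4×27×6×400) = 77.76 kN/bolt; interior L_c = 86 − 30 = 56, R_n = 155.52 kN/bolt. φR_n = 0.75 × (2×77.76 + 4×155.52) = 583.2 kN.
Governing: min(1208.4, 583.2) = 583.2 kN → bearing.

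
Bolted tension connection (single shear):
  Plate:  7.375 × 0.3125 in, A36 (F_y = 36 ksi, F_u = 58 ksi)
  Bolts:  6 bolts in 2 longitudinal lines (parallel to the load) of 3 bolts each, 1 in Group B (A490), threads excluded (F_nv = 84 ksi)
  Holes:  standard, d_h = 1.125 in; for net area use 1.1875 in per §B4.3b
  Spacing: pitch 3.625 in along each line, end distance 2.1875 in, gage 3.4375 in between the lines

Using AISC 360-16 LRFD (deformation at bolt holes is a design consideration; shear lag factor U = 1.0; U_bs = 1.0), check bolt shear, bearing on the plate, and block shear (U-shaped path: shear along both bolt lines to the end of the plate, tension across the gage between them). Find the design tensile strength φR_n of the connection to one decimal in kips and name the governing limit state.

Bolt shear: A_b = π(1)²/4 = 0.7854 in². φR_n = 0.75 × 84 × 0.7854 × 6 × 1 = 296.9 kips.
Bearing (0.3125 in plate, F_u = 58 ksi): end bolts L_c = 2.1875 − 1.125/2 = 1.625, R_n = min(1.2×1.625×0.3125×58, 2.4×1×0.3125×58) = 35.344 kips/bolt; interior L_c = 3.625 − 1.125 = 2.5, R_n = 43.5 kips/bolt. φR_n = 0.75 × (2×35.344 + 4×43.5) = 183.5 kips.
Block shear: shear path 2×[2.1875+2×3.625] = 2×9.4375 in, A_gv = 5.8984, A_nv = 2×(9.4375 − 2.5×1.1875)×0.3125 = 4.043 in²; tension across gage: (3.4375 − 1×1.1875)×0.3125 = 0.70313 in². R_n = min(0.6×58×4.043, 0.6×36×5.8984) + 1.0×58×0.70313 = min(140.7, 127.41) + 40.782 = 168.19 kips. φR_n = 0.75 × 168.19 = 126.1 kips.
Governing: min(296.9, 183.5, 126.1) = 126.1 kips → block shear.

126.1 kips (block shear governs)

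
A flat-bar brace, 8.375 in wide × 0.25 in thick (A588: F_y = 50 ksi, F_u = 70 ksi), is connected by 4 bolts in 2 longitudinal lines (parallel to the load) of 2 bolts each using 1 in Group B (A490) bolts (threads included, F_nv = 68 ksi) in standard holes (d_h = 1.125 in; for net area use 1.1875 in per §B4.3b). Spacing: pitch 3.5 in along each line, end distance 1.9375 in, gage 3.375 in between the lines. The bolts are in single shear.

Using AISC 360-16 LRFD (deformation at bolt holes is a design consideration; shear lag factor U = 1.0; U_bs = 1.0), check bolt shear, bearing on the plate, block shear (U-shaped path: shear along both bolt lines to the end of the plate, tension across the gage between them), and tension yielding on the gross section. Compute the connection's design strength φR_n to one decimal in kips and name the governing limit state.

86.3 kips (block shear governs)

Bolt shear: A_b = π(1)²/4 = 0.7854 in². φR_n = 0.75 × 68 × 0.7854 × 4 × 1 = 160.2 kips.
Bearing (0.25 in plate, F_u = 70 ksi): end bolts L_c = 1.9375 − 1.125/2 = 1.375, R_n = min(1.2×1.375×0.25×70, 2.4×1×0.25×70) = 28.875 kips/bolt; interior L_c = 3.5 − 1.125 = 2.375, R_n = 42 kips/bolt. φR_n = 0.75 × (2×28.875 + 2×42) = 106.3 kips.
Block shear: shear path 2×[1.9375+1×3.5] = 2×5.4375 in, A_gv = 2.7188, A_nv = 2×(5.4375 − 1.5×1.1875)×0.25 = 1.8281 in²; tension across gage: (3.375 − 1×1.1875)×0.25 = 0.54688 in². R_n = min(0.6×70×1.8281, 0.6×50×2.7188) + 1.0×70×0.54688 = min(76.78, 81.564) + 38.282 = 115.06 kips. φR_n = 0.75 × 115.06 = 86.3 kips.
Tension yield (gross): A_g = 8.375×0.25 = 2.0938 in². φR_n = 0.90 × 50 × 2.0938 = 94.2 kips.
Governing: min(160.2, 106.3, 86.3, 94.2) = 86.3 kips → block shear.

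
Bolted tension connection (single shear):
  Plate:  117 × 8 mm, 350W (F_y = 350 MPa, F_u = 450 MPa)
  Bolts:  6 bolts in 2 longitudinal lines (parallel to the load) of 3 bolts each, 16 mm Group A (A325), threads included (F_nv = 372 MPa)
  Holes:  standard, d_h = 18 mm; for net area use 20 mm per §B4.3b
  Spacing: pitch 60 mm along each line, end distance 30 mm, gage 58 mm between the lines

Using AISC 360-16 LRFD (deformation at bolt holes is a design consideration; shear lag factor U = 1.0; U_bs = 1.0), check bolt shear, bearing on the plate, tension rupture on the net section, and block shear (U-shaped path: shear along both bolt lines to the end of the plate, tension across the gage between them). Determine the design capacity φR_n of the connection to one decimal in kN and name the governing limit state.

Bolt shear: A_b = π(16)²/4 = 201.06 mm². φR_n = 0.75 × 372 × 201.06 × 6 × 1 = 336.6 kN.
Bearing (8 mm plate, F_u = 450 MPa): end bolts L_c = 30 − 18/2 = 21, R_n = min(1.2×21×8×450, 2.4×16×8×450) = 90.72 kN/bolt; interior L_c = 60 − 18 = 42, R_n = 138.24 kN/bolt. φR_n = 0.75 × (2×90.72 + 4×138.24) = 550.8 kN.
Tension rupture (net): A_n = (117 − 2×20)×8 = 616 mm² (U = 1.0, A_e = A_n). φR_n = 0.75 × 450 × 616 = 207.9 kN.
Block shear: shear path 2×[30+2×60] = 2×150 mm, A_gv = 2400, A_nv = 2×(150 − 2.5×20)×8 = 1600 mm²; tension across gage: (58 − 1×20)×8 = 304 mm². R_n = min(0.6×450×1600, 0.6×350×2400) + 1.0×450×304 = min(432, 504) + 136.8 = 568.8 kN. φR_n = 0.75 × 568.8 = 426.6 kN.
Governing: min(336.6, 550.8, 207.9, 426.6) = 207.9 kN → net-section rupture.

207.9 kN (net-section rupture governs)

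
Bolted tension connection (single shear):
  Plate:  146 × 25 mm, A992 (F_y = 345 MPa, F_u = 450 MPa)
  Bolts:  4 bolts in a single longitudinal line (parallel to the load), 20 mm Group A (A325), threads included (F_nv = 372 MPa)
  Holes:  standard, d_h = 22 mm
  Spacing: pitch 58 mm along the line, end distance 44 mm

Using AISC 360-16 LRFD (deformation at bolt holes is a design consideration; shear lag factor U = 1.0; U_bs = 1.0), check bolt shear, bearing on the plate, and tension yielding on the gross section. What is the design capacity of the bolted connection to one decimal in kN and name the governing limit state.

350.6 kN (bolt shear governs)

Bolt shear: A_b = π(20)²/4 = 314.16 mm². φR_n = 0.75 × 372 × 314.16 × 4 × 1 = 350.6 kN.
Bearing (25 mm plate, F_u = 450 MPa): end bolts L_c = 44 − 22/2 = 33, R_n = min(1.2×33×25×450, 2.4×20×25×450) = 445.5 kN/bolt; interior L_c = 58 − 22 = 36, R_n = 486 kN/bolt. φR_n = 0.75 × (1×445.5 + 3×486) = 1427.6 kN.
Tension yield (gross): A_g = 146×25 = 3650 mm². φR_n = 0.90 × 345 × 3650 = 1133.3 kN.
Governing: min(350.6, 1427.6, 1133.3) = 350.6 kN → bolt shear.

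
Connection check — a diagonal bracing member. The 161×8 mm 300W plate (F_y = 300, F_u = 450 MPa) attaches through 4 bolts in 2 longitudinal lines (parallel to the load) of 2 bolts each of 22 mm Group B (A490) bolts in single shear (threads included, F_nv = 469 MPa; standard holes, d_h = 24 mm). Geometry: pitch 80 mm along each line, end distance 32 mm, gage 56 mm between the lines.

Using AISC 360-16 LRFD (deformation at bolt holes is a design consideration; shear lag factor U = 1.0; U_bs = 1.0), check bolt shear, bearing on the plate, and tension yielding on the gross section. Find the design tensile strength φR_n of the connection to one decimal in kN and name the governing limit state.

Bolt shear: A_b = π(22)²/4 = 380.13 mm². φR_n = 0.75 × 469 × 380.13 × 4 × 1 = 534.8 kN.
Bearing (8 mm plate, F_u = 450 MPa): end bolts L_c = 32 − 24/2 = 20, R_n = min(1.2×20×8×450, 2.4×22×8×450) = 86.4 kN/bolt; interior L_c = 80 − 24 = 56, R_n = 190.08 kN/bolt. φR_n = 0.75 × (2×86.4 + 2×190.08) = 414.7 kN.
Tension yield (gross): A_g = 161×8 = 1288 mm². φR_n = 0.90 × 300 × 1288 = 347.8 kN.
Governing: min(534.8, 414.7, 347.8) = 347.8 kN → gross-section yield.

347.8 kN (gross-section yield governs)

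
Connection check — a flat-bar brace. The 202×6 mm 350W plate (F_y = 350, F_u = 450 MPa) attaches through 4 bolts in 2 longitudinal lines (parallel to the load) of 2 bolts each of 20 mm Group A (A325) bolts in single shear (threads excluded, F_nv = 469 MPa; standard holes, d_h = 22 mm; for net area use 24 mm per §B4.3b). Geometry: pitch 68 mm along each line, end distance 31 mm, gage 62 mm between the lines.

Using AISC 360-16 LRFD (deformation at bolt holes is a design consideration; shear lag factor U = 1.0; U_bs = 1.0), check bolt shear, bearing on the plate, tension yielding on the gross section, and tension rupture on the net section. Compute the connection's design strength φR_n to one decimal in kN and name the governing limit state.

291.6 kN (bearing governs)

Bolt shear: A_b = π(20)²/4 = 314.16 mm². φR_n = 0.75 × 469 × 314.16 × 4 × 1 = 442.0 kN.
Bearing (6 mm plate, F_u = 450 MPa): end bolts L_c = 31 − 22/2 = 20, R_n = min(1.2×20×6×450, 2.4×20×6×450) = 64.8 kN/bolt; interior L_c = 68 − 22 = 46, R_n = 129.6 kN/bolt. φR_n = 0.75 × (2×64.8 + 2×129.6) = 291.6 kN.
Tension yield (gross): A_g = 202×6 = 1212 mm². φR_n = 0.90 × 350 × 1212 = 381.8 kN.
Tension rupture (net): A_n = (202 − 2×24)×6 = 924 mm² (U = 1.0, A_e = A_n). φR_n = 0.75 × 450 × 924 = 311.9 kN.
Governing: min(442.0, 291.6, 381.8, 311.9) = 291.6 kN → bearing.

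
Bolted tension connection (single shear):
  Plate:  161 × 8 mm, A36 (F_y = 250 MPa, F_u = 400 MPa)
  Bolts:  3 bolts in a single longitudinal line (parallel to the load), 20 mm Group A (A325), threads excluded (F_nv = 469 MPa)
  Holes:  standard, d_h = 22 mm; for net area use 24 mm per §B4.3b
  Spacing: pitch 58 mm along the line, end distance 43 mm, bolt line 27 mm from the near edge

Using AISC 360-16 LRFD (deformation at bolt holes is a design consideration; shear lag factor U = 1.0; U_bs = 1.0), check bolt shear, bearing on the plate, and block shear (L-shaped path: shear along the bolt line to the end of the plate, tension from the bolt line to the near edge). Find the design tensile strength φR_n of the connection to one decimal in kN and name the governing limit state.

178.6 kN (block shear governs)

Bolt shear: A_b = π(20)²/4 = 314.16 mm². φR_n = 0.75 × 469 × 314.16 × 3 × 1 = 331.5 kN.
Bearing (8 mm plate, F_u = 400 MPa): end bolts L_c = 43 − 22/2 = 32, R_n = min(1.2×32×8×400, 2.4×20×8×400) = 122.88 kN/bolt; interior L_c = 58 − 22 = 36, R_n = 138.24 kN/bolt. φR_n = 0.75 × (1×122.88 + 2×138.24) = 299.5 kN.
Block shear: shear path 1×[43+2×58] = 1×159 mm, A_gv = 1272, A_nv = 1×(159 − 2.5×24)×8 = 792 mm²; tension to near edge: (27 − 0.5×24)×8 = 120 mm². R_n = min(0.6×400×792, 0.6×250×1272) + 1.0×400×120 = min(190.08, 190.8) + 48 = 238.08 kN. φR_n = 0.75 × 238.08 = 178.6 kN.
Governing: min(331.5, 299.5, 178.6) = 178.6 kN → block shear.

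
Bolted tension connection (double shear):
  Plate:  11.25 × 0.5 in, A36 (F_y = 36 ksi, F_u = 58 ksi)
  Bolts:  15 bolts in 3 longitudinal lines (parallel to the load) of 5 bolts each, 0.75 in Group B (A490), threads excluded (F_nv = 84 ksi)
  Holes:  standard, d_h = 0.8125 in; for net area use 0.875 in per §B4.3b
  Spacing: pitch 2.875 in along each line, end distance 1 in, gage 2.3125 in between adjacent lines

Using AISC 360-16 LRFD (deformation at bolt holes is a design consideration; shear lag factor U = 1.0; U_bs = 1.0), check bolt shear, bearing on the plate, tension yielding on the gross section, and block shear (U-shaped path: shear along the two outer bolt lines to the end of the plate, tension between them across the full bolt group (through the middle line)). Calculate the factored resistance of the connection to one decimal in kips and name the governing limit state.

Bolt shear: A_b = π(0.75)²/4 = 0.44179 in². φR_n = 0.75 × 84 × 0.44179 × 15 × 2 = 835.0 kips.
Bearing (0.5 in plate, F_u = 58 ksi): end bolts L_c = 1 − 0.8125/2 = 0.59375, R_n = min(1.2×0.59375×0.5×58, 2.4×0.75×0.5×58) = 20.663 kips/bolt; interior L_c = 2.875 − 0.8125 = 2.0625, R_n = 52.2 kips/bolt. φR_n = 0.75 × (3×20.663 + 12×52.2) = 516.3 kips.
Tension yield (gross): A_g = 11.25×0.5 = 5.625 in². φR_n = 0.90 × 36 × 5.625 = 182.3 kips.
Block shear: shear path 2×[1+4×2.875] = 2×12.5 in, A_gv = 12.5, A_nv = 2×(12.5 − 4.5×0.875)×0.5 = 8.5625 in²; tension across gage: (4.625 − 2×0.875)×0.5 = 1.4375 in². R_n = min(0.6×58×8.5625, 0.6×36×12.5) + 1.0×58×1.4375 = min(297.98, 270) + 83.375 = 353.38 kips. φR_n = 0.75 × 353.38 = 265.0 kips.
Governing: min(835.0, 516.3, 182.3, 265.0) = 182.3 kips → gross-section yield.

182.3 kips (gross-section yield governs)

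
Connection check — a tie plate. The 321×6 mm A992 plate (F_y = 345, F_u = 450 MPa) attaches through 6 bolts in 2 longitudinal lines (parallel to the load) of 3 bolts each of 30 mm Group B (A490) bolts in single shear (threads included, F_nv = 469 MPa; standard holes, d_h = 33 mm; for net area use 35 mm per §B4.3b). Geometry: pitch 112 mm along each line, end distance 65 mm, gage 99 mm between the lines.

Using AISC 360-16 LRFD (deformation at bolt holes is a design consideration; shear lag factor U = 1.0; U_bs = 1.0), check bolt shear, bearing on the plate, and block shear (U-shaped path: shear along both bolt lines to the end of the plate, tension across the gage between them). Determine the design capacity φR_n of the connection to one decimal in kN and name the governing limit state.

Bolt shear: A_b = π(30)²/4 = 706.86 mm². φR_n = 0.75 × 469 × 706.86 × 6 × 1 = 1491.8 kN.
Bearing (6 mm plate, F_u = 450 MPa): end bolts L_c = 65 − 33/2 = 48.5, R_n = min(1.2×48.5×6×450, 2.4×30×6×450) = 157.14 kN/bolt; interior L_c = 112 − 33 = 79, R_n = 194.4 kN/bolt. φR_n = 0.75 × (2×157.14 + 4×194.4) = 818.9 kN.
Block shear: shear path 2×[65+2×112] = 2×289 mm, A_gv = 3468, A_nv = 2×(289 − 2.5×35)×6 = 2418 mm²; tension across gage: (99 − 1×35)×6 = 384 mm². R_n = min(0.6×450×2418, 0.6×345×3468) + 1.0×450×384 = min(652.86, 717.88) + 172.8 = 825.66 kN. φR_n = 0.75 × 825.66 = 619.2 kN.
Governing: min(1491.8, 818.9, 619.2) = 619.2 kN → block shear.

619.2 kN (block shear governs)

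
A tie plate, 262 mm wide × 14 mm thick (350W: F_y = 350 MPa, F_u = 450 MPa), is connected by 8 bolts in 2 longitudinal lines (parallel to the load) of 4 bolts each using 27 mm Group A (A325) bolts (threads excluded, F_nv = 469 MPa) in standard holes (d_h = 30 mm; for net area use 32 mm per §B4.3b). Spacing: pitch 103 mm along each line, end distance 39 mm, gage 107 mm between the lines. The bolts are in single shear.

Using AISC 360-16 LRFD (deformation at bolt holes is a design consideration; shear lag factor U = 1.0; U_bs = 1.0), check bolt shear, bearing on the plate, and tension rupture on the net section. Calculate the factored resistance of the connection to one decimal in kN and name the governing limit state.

Bolt shear: A_b = π(27)²/4 = 572.56 mm². φR_n = 0.75 × 469 × 572.56 × 8 × 1 = 1611.2 kN.
Bearing (14 mm plate, F_u = 450 MPa): end bolts L_c = 39 − 30/2 = 24, R_n = min(1.2×24×14×450, 2.4×27×14×450) = 181.44 kN/bolt; interior L_c = 103 − 30 = 73, R_n = 408.24 kN/bolt. φR_n = 0.75 × (2×181.44 + 6×408.24) = 2109.2 kN.
Tension rupture (net): A_n = (262 − 2×32)×14 = 2772 mm² (U = 1.0, A_e = A_n). φR_n = 0.75 × 450 × 2772 = 935.6 kN.
Governing: min(1611.2, 2109.2, 935.6) = 935.6 kN → net-section rupture.

935.6 kN (net-section rupture governs)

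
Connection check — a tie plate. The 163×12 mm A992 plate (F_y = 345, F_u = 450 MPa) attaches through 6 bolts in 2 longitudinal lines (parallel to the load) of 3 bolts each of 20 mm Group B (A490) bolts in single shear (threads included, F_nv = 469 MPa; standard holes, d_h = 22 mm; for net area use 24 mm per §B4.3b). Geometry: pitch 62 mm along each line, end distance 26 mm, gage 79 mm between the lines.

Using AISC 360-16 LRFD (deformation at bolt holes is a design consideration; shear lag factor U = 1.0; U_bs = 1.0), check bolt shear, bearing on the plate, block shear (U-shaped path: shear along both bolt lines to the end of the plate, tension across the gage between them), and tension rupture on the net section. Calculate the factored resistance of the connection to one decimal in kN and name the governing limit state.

465.8 kN (net-section rupture governs)

Bolt shear: A_b = π(20)²/4 = 314.16 mm². φR_n = 0.75 × 469 × 314.16 × 6 × 1 = 663.0 kN.
Bearing (12 mm plate, F_u = 450 MPa): end bolts L_c = 26 − 22/2 = 15, R_n = min(1.2×15×12×450, 2.4×20×12×450) = 97.2 kN/bolt; interior L_c = 62 − 22 = 40, R_n = 259.2 kN/bolt. φR_n = 0.75 × (2×97.2 + 4×259.2) = 923.4 kN.
Block shear: shear path 2×[26+2×62] = 2×150 mm, A_gv = 3600, A_nv = 2×(150 − 2.5×24)×12 = 2160 mm²; tension across gage: (79 − 1×24)×12 = 660 mm². R_n = min(0.6×450×2160, 0.6×345×3600) + 1.0×450×660 = min(583.2, 745.2) + 297 = 880.2 kN. φR_n = 0.75 × 880.2 = 660.2 kN.
Tension rupture (net): A_n = (163 − 2×24)×12 = 1380 mm² (U = 1.0, A_e = A_n). φR_n = 0.75 × 450 × 1380 = 465.8 kN.
Governing: min(663.0, 923.4, 660.2, 465.8) = 465.8 kN → net-section rupture.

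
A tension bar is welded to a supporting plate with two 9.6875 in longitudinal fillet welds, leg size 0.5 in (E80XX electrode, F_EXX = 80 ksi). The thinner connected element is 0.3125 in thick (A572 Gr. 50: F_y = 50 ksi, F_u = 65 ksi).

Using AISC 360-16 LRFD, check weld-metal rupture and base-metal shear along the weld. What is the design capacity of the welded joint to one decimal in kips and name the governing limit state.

177.1 kips (base-metal shear governs)

Weld metal: throat = 0.707×0.5 = 0.3535 in, L = 2×9.6875 = 19.375 in. φR_n = 0.75 × 0.6 × 80 × 0.3535 × 19.375 = 246.6 kips.
Base metal shear (0.3125 in plate): yield φR_n = 1.0×0.6×50×0.3125×19.375 = 181.6 kips; rupture φR_n = 0.75×0.6×65×0.3125×19.375 = 177.1 kips; take 177.1 kips (rupture).
Governing: min(246.6, 177.1) = 177.1 kips → base-metal shear.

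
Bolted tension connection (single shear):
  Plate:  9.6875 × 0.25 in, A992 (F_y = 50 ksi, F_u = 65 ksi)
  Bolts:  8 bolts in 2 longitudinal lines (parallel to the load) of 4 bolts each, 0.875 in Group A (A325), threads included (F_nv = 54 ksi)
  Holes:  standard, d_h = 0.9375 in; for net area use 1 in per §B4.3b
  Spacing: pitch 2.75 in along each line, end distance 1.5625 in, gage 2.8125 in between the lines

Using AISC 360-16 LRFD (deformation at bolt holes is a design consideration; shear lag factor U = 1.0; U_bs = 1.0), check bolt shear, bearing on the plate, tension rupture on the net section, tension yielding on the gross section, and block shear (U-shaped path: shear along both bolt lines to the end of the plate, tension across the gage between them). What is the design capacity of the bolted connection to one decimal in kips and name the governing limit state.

Bolt shear: A_b = π(0.875)²/4 = 0.60132 in². φR_n = 0.75 × 54 × 0.60132 × 8 × 1 = 194.8 kips.
Bearing (0.25 in plate, F_u = 65 ksi): end bolts L_c = 1.5625 − 0.9375/2 = 1.09375, R_n = min(1.2×1.09375×0.25×65, 2.4×0.875×0.25×65) = 21.328 kips/bolt; interior L_c = 2.75 − 0.9375 = 1.8125, R_n = 34.125 kips/bolt. φR_n = 0.75 × (2×21.328 + 6×34.125) = 185.6 kips.
Tension rupture (net): A_n = (9.6875 − 2×1)×0.25 = 1.9219 in² (U = 1.0, A_e = A_n). φR_n = 0.75 × 65 × 1.9219 = 93.7 kips.
Tension yield (gross): A_g = 9.6875×0.25 = 2.4219 in². φR_n = 0.90 × 50 × 2.4219 = 109.0 kips.
Block shear: shear path 2×[1.5625+3×2.75] = 2×9.8125 in, A_gv = 4.9063, A_nv = 2×(9.8125 − 3.5×1)×0.25 = 3.1563 in²; tension across gage: (2.8125 − 1×1)×0.25 = 0.45313 in². R_n = min(0.6×65×3.1563, 0.6×50×4.9063) + 1.0×65×0.45313 = min(123.1, 147.19) + 29.453 = 152.55 kips. φR_n = 0.75 × 152.55 = 114.4 kips.
Governing: min(194.8, 185.6, 93.7, 109.0, 114.4) = 93.7 kips → net-section rupture.

93.7 kips (net-section rupture governs)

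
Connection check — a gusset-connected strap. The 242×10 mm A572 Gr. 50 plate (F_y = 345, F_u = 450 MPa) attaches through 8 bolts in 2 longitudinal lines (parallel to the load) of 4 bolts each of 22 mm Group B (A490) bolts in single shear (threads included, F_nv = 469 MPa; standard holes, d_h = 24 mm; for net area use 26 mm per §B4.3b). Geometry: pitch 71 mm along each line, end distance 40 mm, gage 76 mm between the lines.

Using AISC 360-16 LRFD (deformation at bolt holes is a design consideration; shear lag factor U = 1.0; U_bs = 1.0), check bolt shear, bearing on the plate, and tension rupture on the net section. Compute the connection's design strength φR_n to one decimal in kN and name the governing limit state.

641.3 kN (net-section rupture governs)

Bolt shear: A_b = π(22)²/4 = 380.13 mm². φR_n = 0.75 × 469 × 380.13 × 8 × 1 = 1069.7 kN.
Bearing (10 mm plate, F_u = 450 MPa): end bolts L_c = 40 − 24/2 = 28, R_n = min(1.2×28×10×450, 2.4×22×10×450) = 151.2 kN/bolt; interior L_c = 71 − 24 = 47, R_n = 237.6 kN/bolt. φR_n = 0.75 × (2×151.2 + 6×237.6) = 1296.0 kN.
Tension rupture (net): A_n = (242 − 2×26)×10 = 1900 mm² (U = 1.0, A_e = A_n). φR_n = 0.75 × 450 × 1900 = 641.3 kN.
Governing: min(1069.7, 1296.0, 641.3) = 641.3 kN → net-section rupture.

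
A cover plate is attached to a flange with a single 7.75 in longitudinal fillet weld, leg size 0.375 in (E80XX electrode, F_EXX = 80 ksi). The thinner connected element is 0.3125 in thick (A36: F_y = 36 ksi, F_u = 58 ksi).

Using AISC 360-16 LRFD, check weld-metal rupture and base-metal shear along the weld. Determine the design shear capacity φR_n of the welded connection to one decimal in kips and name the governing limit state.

Weld metal: throat = 0.707×0.375 = 0.26513 in, L = 7.75 in. φR_n = 0.75 × 0.6 × 80 × 0.26513 × 7.75 = 74.0 kips.
Base metal shear (0.3125 in plate): yield φR_n = 1.0×0.6×36×0.3125×7.75 = 52.3 kips; rupture φR_n = 0.75×0.6×58×0.3125×7.75 = 63.2 kips; take 52.3 kips (yield).
Governing: min(74.0, 52.3) = 52.3 kips → base-metal shear.

52.3 kips (base-metal shear governs)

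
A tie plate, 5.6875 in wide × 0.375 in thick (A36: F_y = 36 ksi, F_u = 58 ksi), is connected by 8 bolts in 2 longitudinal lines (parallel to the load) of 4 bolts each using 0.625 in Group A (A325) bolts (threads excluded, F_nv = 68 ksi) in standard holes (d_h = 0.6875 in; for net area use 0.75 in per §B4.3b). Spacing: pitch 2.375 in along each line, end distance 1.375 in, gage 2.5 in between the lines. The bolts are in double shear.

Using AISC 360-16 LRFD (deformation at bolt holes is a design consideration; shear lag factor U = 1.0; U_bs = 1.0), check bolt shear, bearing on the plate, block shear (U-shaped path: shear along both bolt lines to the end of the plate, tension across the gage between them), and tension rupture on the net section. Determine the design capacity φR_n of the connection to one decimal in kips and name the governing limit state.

Bolt shear: A_b = π(0.625)²/4 = 0.3068 in². φR_n = 0.75 × 68 × 0.3068 × 8 × 2 = 250.3 kips.
Bearing (0.375 in plate, F_u = 58 ksi): end bolts L_c = 1.375 − 0.6875/2 = 1.03125, R_n = min(1.2×1.03125×0.375×58, 2.4×0.625×0.375×58) = 26.916 kips/bolt; interior L_c = 2.375 − 0.6875 = 1.6875, R_n = 32.625 kips/bolt. φR_n = 0.75 × (2×26.916 + 6×32.625) = 187.2 kips.
Block shear: shear path 2×[1.375+3×2.375] = 2×8.5 in, A_gv = 6.375, A_nv = 2×(8.5 − 3.5×0.75)×0.375 = 4.4063 in²; tension across gage: (2.5 − 1×0.75)×0.375 = 0.65625 in². R_n = min(0.6×58×4.4063, 0.6×36×6.375) + 1.0×58×0.65625 = min(153.34, 137.7) + 38.063 = 175.76 kips. φR_n = 0.75 × 175.76 = 131.8 kips.
Tension rupture (net): A_n = (5.6875 − 2×0.75)×0.375 = 1.5703 in² (U = 1.0, A_e = A_n). φR_n = 0.75 × 58 × 1.5703 = 68.3 kips.
Governing: min(250.3, 187.2, 131.8, 68.3) = 68.3 kips → net-section rupture.

68.3 kips (net-section rupture governs)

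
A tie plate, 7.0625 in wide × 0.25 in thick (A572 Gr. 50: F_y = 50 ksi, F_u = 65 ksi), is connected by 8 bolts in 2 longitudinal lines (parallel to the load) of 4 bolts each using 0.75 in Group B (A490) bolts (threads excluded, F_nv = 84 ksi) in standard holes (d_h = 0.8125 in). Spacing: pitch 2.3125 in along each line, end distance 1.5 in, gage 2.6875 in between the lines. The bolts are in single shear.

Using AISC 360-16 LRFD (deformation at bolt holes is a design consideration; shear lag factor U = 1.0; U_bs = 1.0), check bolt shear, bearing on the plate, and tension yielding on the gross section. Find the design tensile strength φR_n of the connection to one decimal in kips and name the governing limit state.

79.5 kips (gross-section yield governs)

Bolt shear: A_b = π(0.75)²/4 = 0.44179 in². φR_n = 0.75 × 84 × 0.44179 × 8 × 1 = 222.7 kips.
Bearing (0.25 in plate, F_u = 65 ksi): end bolts L_c = 1.5 − 0.8125/2 = 1.09375, R_n = min(1.2×1.09375×0.25×65, 2.4×0.75×0.25×65) = 21.328 kips/bolt; interior L_c = 2.3125 − 0.8125 = 1.5, R_n = 29.25 kips/bolt. φR_n = 0.75 × (2×21.328 + 6×29.25) = 163.6 kips.
Tension yield (gross): A_g = 7.0625×0.25 = 1.7656 in². φR_n = 0.90 × 50 × 1.7656 = 79.5 kips.
Governing: min(222.7, 163.6, 79.5) = 79.5 kips → gross-section yield.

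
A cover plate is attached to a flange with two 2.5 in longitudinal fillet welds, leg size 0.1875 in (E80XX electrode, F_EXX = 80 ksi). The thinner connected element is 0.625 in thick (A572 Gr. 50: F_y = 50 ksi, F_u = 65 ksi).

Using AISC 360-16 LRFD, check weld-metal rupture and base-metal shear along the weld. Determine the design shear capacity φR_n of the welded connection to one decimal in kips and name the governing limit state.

23.9 kips (weld metal governs)

Weld metal: throat = 0.707×0.1875 = 0.13256 in, L = 2×2.5 = 5 in. φR_n = 0.75 × 0.6 × 80 × 0.13256 × 5 = 23.9 kips.
Base metal shear (0.625 in plate): yield φR_n = 1.0×0.6×50×0.625×5 = 93.8 kips; rupture φR_n = 0.75×0.6×65×0.625×5 = 91.4 kips; take 91.4 kips (rupture).
Governing: min(23.9, 91.4) = 23.9 kips → weld metal.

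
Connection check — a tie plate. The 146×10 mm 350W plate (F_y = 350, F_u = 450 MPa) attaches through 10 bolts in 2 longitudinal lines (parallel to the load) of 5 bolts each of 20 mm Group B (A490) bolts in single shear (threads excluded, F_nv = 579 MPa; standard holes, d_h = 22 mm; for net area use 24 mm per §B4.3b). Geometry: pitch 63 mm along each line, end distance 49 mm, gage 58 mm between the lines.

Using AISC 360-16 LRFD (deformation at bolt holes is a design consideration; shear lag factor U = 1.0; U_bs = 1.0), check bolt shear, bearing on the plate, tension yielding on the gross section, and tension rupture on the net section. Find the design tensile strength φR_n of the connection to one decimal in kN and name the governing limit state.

Bolt shear: A_b = π(20)²/4 = 314.16 mm². φR_n = 0.75 × 579 × 314.16 × 10 × 1 = 1364.2 kN.
Bearing (10 mm plate, F_u = 450 MPa): end bolts L_c = 49 − 22/2 = 38, R_n = min(1.2×38×10×450, 2.4×20×10×450) = 205.2 kN/bolt; interior L_c = 63 − 22 = 41, R_n = 216 kN/bolt. φR_n = 0.75 × (2×205.2 + 8×216) = 1603.8 kN.
Tension yield (gross): A_g = 146×10 = 1460 mm². φR_n = 0.90 × 350 × 1460 = 459.9 kN.
Tension rupture (net): A_n = (146 − 2×24)×10 = 980 mm² (U = 1.0, A_e = A_n). φR_n = 0.75 × 450 × 980 = 330.8 kN.
Governing: min(1364.2, 1603.8, 459.9, 330.8) = 330.8 kN → net-section rupture.

330.8 kN (net-section rupture governs)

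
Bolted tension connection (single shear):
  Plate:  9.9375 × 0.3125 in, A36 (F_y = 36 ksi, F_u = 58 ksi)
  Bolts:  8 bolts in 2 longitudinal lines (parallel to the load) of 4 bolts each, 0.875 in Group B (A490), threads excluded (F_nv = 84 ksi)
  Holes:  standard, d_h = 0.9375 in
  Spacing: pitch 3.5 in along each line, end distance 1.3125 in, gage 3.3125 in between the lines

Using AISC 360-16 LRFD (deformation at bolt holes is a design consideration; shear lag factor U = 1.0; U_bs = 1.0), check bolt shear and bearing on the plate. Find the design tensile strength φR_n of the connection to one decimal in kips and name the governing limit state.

Bolt shear: A_b = π(0.875)²/4 = 0.60132 in². φR_n = 0.75 × 84 × 0.60132 × 8 × 1 = 303.1 kips.
Bearing (0.3125 in plate, F_u = 58 ksi): end bolts L_c = 1.3125 − 0.9375/2 = 0.84375, R_n = min(1.2×0.84375×0.3125×58, 2.4×0.875×0.3125×58) = 18.352 kips/bolt; interior L_c = 3.5 − 0.9375 = 2.5625, R_n = 38.063 kips/bolt. φR_n = 0.75 × (2×18.352 + 6×38.063) = 198.8 kips.
Governing: min(303.1, 198.8) = 198.8 kips → bearing.

198.8 kips (bearing governs)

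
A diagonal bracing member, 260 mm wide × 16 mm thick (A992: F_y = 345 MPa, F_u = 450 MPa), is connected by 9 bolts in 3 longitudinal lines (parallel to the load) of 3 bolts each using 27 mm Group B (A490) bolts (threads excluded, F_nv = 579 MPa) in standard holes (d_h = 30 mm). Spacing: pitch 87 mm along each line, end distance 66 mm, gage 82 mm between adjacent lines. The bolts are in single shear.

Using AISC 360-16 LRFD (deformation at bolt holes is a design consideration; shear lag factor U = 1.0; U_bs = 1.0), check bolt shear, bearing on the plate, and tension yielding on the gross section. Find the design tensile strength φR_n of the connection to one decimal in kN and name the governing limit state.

Bolt shear: A_b = π(27)²/4 = 572.56 mm². φR_n = 0.75 × 579 × 572.56 × 9 × 1 = 2237.7 kN.
Bearing (16 mm plate, F_u = 450 MPa): end bolts L_c = 66 − 30/2 = 51, R_n = min(1.2×51×16×450, 2.4×27×16×450) = 440.64 kN/bolt; interior L_c = 87 − 30 = 57, R_n = 466.56 kN/bolt. φR_n = 0.75 × (3×440.64 + 6×466.56) = 3091.0 kN.
Tension yield (gross): A_g = 260×16 = 4160 mm². φR_n = 0.90 × 345 × 4160 = 1291.7 kN.
Governing: min(2237.7, 3091.0, 1291.7) = 1291.7 kN → gross-section yield.

1291.7 kN (gross-section yield governs)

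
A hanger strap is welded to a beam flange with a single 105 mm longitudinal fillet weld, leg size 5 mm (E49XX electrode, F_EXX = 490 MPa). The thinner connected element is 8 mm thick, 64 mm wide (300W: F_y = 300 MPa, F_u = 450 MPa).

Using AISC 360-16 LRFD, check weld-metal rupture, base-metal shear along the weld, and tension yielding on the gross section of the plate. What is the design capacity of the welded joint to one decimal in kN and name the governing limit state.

81.8 kN (weld metal governs)

Weld metal: throat = 0.707×5 = 3.535 mm, L = 105 mm. φR_n = 0.75 × 0.6 × 490 × 3.535 × 105 = 81.8 kN.
Base metal shear (8 mm plate): yield φR_n = 1.0×0.6×300×8×105 = 151.2 kN; rupture φR_n = 0.75×0.6×450×8×105 = 170.1 kN; take 151.2 kN (yield).
Tension yield (gross): A_g = 64×8 = 512 mm². φR_n = 0.90 × 300 × 512 = 138.2 kN.
Governing: min(81.8, 151.2, 138.2) = 81.8 kN → weld metal.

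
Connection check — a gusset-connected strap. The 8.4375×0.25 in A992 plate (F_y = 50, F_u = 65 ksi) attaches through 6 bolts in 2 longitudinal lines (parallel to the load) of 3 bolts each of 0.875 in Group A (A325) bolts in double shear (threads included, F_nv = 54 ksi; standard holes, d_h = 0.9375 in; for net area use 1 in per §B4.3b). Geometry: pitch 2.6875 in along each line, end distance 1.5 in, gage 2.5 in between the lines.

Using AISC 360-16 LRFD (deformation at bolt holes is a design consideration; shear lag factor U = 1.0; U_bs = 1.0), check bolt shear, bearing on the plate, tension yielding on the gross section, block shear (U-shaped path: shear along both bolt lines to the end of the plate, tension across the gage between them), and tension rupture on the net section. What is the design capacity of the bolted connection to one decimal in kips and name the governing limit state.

Bolt shear: A_b = π(0.875)²/4 = 0.60132 in². φR_n = 0.75 × 54 × 0.60132 × 6 × 2 = 292.2 kips.
Bearing (0.25 in plate, F_u = 65 ksi): end bolts L_c = 1.5 − 0.9375/2 = 1.03125, R_n = min(1.2×1.03125×0.25×65, 2.4×0.875×0.25×65) = 20.109 kips/bolt; interior L_c = 2.6875 − 0.9375 = 1.75, R_n = 34.125 kips/bolt. φR_n = 0.75 × (2×20.109 + 4×34.125) = 132.5 kips.
Tension yield (gross): A_g = 8.4375×0.25 = 2.1094 in². φR_n = 0.90 × 50 × 2.1094 = 94.9 kips.
Block shear: shear path 2×[1.5+2×2.6875] = 2×6.875 in, A_gv = 3.4375, A_nv = 2×(6.875 − 2.5×1)×0.25 = 2.1875 in²; tension across gage: (2.5 − 1×1)×0.25 = 0.375 in². R_n = min(0.6×65×2.1875, 0.6×50×3.4375) + 1.0×65×0.375 = min(85.313, 103.13) + 24.375 = 109.69 kips. φR_n = 0.75 × 109.69 = 82.3 kips.
Tension rupture (net): A_n = (8.4375 − 2×1)×0.25 = 1.6094 in² (U = 1.0, A_e = A_n). φR_n = 0.75 × 65 × 1.6094 = 78.5 kips.
Governing: min(292.2, 132.5, 94.9, 82.3, 78.5) = 78.5 kips → net-section rupture.

78.5 kips (net-section rupture governs)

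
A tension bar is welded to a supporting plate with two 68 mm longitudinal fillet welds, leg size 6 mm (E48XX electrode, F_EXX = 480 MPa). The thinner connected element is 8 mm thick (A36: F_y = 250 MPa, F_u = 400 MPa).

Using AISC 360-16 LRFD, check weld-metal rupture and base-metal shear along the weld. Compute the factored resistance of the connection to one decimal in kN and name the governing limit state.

Weld metal: throat = 0.707×6 = 4.242 mm, L = 2×68 = 136 mm. φR_n = 0.75 × 0.6 × 480 × 4.242 × 136 = 124.6 kN.
Base metal shear (8 mm plate): yield φR_n = 1.0×0.6×250×8×136 = 163.2 kN; rupture φR_n = 0.75×0.6×400×8×136 = 195.8 kN; take 163.2 kN (yield).
Governing: min(124.6, 163.2) = 124.6 kN → weld metal.

124.6 kN (weld metal governs)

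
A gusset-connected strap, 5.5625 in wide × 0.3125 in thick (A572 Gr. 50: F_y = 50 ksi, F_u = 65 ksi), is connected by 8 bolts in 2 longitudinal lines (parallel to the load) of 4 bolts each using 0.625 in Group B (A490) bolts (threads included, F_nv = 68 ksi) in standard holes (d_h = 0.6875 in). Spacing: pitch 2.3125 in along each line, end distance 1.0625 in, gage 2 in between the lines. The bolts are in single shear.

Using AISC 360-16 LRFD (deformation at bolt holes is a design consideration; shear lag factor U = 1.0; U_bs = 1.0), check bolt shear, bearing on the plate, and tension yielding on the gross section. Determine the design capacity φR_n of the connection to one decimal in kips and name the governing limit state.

Bolt shear: A_b = π(0.625)²/4 = 0.3068 in². φR_n = 0.75 × 68 × 0.3068 × 8 × 1 = 125.2 kips.
Bearing (0.3125 in plate, F_u = 65 ksi): end bolts L_c = 1.0625 − 0.6875/2 = 0.71875, R_n = min(1.2×0.71875×0.3125×65, 2.4×0.625×0.3125×65) = 17.52 kips/bolt; interior L_c = 2.3125 − 0.6875 = 1.625, R_n = 30.469 kips/bolt. φR_n = 0.75 × (2×17.52 + 6×30.469) = 163.4 kips.
Tension yield (gross): A_g = 5.5625×0.3125 = 1.7383 in². φR_n = 0.90 × 50 × 1.7383 = 78.2 kips.
Governing: min(125.2, 163.4, 78.2) = 78.2 kips → gross-section yield.

78.2 kips (gross-section yield governs)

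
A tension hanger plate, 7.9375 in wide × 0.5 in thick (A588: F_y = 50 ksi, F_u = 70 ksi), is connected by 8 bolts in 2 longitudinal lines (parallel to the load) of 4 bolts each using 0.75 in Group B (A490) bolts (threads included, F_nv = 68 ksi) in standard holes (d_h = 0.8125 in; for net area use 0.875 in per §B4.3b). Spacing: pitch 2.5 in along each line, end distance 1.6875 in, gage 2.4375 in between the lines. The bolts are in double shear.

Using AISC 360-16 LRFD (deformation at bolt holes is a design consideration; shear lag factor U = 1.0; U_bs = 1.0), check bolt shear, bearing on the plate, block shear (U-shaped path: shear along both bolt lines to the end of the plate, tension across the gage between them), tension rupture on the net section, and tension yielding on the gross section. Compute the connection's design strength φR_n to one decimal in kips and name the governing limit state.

Bolt shear: A_b = π(0.75)²/4 = 0.44179 in². φR_n = 0.75 × 68 × 0.44179 × 8 × 2 = 360.5 kips.
Bearing (0.5 in plate, F_u = 70 ksi): end bolts L_c = 1.6875 − 0.8125/2 = 1.28125, R_n = min(1.2×1.28125×0.5×70, 2.4×0.75×0.5×70) = 53.813 kips/bolt; interior L_c = 2.5 − 0.8125 = 1.6875, R_n = 63 kips/bolt. φR_n = 0.75 × (2×53.813 + 6×63) = 364.2 kips.
Block shear: shear path 2×[1.6875+3×2.5] = 2×9.1875 in, A_gv = 9.1875, A_nv = 2×(9.1875 − 3.5×0.875)×0.5 = 6.125 in²; tension across gage: (2.4375 − 1×0.875)×0.5 = 0.78125 in². R_n = min(0.6×70×6.125, 0.6×50×9.1875) + 1.0×70×0.78125 = min(257.25, 275.63) + 54.688 = 311.94 kips. φR_n = 0.75 × 311.94 = 234.0 kips.
Tension rupture (net): A_n = (7.9375 − 2×0.875)×0.5 = 3.0938 in² (U = 1.0, A_e = A_n). φR_n = 0.75 × 70 × 3.0938 = 162.4 kips.
Tension yield (gross): A_g = 7.9375×0.5 = 3.9688 in². φR_n = 0.90 × 50 × 3.9688 = 178.6 kips.
Governing: min(360.5, 364.2, 234.0, 162.4, 178.6) = 162.4 kips → net-section rupture.

162.4 kips (net-section rupture governs)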